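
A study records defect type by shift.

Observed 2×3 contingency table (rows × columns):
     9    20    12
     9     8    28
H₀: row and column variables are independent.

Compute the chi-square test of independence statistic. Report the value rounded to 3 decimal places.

Row totals [41, 45], col totals [18, 28, 40], n=86
χ² = (9−8.58)²/8.58 + (20−13.35)²/13.35 + (12−19.07)²/19.07 + (9−9.42)²/9.42 + (8−14.65)²/14.65 + (28−20.93)²/20.93 = 11.3814
df = 2

test statistic = 11.381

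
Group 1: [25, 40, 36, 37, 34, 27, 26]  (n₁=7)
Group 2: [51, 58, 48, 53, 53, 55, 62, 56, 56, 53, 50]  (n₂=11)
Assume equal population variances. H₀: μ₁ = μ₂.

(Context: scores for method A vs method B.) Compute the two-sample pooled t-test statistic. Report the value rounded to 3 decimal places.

test statistic = -9.417

x̄₁=32.143, s₁=6.040, n₁=7
x̄₂=54.091, s₂=3.910, n₂=11
s_p² = [6·6.040² + 10·3.910²]/16 = 23.2354
SE = √(s_p²·(1/7+1/11)) = 2.3306
t = (32.143−54.091)/2.3306 = -9.4174
df = 16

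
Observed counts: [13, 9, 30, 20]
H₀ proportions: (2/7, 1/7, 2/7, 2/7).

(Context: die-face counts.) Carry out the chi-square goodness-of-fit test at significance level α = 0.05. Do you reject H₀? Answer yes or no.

reject H₀: no

n = 72; E_i = n·p_i = [20.57, 10.29, 20.57, 20.57]
χ² = (13−20.57)²/20.57 + (9−10.29)²/10.29 + (30−20.57)²/20.57 + (20−20.57)²/20.57 = 7.2847
df = 3
p-value (upper-tail) = 0.06336
At α=0.05: p ≥ α → fail to reject H₀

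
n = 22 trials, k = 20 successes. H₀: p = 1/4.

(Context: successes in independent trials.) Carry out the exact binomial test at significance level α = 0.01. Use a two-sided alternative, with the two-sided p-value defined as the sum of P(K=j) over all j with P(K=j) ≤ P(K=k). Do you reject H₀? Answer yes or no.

Exact binomial: n=22, k=20, p₀=1/4=0.2500
P(X=j) = C(n,j)·p₀^j·(1−p₀)^(n−j); p = Σ P(X=j) over j with P(X=j) ≤ P(X=20)
p-value (two-sided) = 0.00000
At α=0.01: p < α → reject H₀

reject H₀: yes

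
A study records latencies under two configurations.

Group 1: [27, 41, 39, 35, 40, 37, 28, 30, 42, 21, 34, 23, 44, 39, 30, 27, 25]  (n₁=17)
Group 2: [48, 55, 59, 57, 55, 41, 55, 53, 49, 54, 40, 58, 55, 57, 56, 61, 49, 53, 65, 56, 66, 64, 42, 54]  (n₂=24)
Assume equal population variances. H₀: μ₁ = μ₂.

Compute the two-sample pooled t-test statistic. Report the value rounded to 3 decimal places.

test statistic = -9.549

x̄₁=33.059, s₁=7.207, n₁=17
x̄₂=54.250, s₂=6.854, n₂=24
s_p² = [16·7.207² + 23·6.854²]/39 = 49.0113
SE = √(s_p²·(1/17+1/24)) = 2.2193
t = (33.059−54.250)/2.2193 = -9.5487
df = 39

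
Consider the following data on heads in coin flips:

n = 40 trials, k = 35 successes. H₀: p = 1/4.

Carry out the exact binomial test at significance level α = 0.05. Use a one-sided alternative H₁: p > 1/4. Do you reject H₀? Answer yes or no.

Exact binomial: n=40, k=35, p₀=1/4=0.2500
P(X≥35) from Σ C(n,i)·p₀^i·(1−p₀)^(n−i)
p-value (one-sided, H₁ greater) = 0.00000
At α=0.05: p < α → reject H₀

reject H₀: yes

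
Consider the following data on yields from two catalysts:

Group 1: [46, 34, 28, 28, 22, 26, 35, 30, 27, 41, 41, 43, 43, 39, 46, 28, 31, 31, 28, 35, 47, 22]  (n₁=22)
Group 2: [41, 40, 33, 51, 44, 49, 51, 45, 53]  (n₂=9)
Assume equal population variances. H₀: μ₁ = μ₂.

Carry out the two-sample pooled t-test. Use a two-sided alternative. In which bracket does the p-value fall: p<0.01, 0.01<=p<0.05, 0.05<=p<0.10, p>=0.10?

x̄₁=34.136, s₁=7.936, n₁=22
x̄₂=45.222, s₂=6.496, n₂=9
s_p² = [21·7.936² + 8·6.496²]/29 = 57.2464
SE = √(s_p²·(1/22+1/9)) = 2.9938
t = (34.136−45.222)/2.9938 = -3.7029
df = 29
p-value (two-sided) = 0.00089
→ bracket: p<0.01

p-value bracket: p<0.01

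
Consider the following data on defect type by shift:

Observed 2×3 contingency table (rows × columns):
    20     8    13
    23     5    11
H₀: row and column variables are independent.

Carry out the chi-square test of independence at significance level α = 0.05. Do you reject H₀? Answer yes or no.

reject H₀: no

Row totals [41, 39], col totals [43, 13, 24], n=80
χ² = (20−22.04)²/22.04 + (8−6.66)²/6.66 + (13−12.30)²/12.30 + (23−20.96)²/20.96 + (5−6.34)²/6.34 + (11−11.70)²/11.70 = 1.0189
df = 2
p-value (upper-tail) = 0.60082
At α=0.05: p ≥ α → fail to reject H₀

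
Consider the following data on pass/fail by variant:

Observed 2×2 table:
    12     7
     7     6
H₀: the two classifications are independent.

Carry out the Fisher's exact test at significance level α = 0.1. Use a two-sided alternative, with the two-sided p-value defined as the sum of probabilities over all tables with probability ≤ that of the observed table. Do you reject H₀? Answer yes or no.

reject H₀: no

Margins: r₁=19, r₂=13, c₁=19, c₂=13, n=32
p_obs = C(19,12)·C(13,7)/C(32,19); sum pmf over tables with pmf ≤ p_obs
p-value (two-sided) = 0.71997
At α=0.1: p ≥ α → fail to reject H₀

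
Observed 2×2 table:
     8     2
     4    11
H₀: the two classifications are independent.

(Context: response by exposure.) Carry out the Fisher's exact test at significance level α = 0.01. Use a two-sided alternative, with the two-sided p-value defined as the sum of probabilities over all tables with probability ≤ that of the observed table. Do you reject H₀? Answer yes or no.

Margins: r₁=10, r₂=15, c₁=12, c₂=13, n=25
p_obs = C(10,8)·C(15,4)/C(25,12); sum pmf over tables with pmf ≤ p_obs
p-value (two-sided) = 0.01542
At α=0.01: p ≥ α → fail to reject H₀

reject H₀: no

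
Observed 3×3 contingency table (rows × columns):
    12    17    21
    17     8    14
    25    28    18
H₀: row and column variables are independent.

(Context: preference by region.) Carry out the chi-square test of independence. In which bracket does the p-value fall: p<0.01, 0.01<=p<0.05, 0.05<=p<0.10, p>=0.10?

Row totals [50, 39, 71], col totals [54, 53, 53], n=160
χ² = (12−16.88)²/16.88 + (17−16.56)²/16.56 + (21−16.56)²/16.56 + (17−13.16)²/13.16 + (8−12.92)²/12.92 + (14−12.92)²/12.92 + (25−23.96)²/23.96 + (28−23.52)²/23.52 + (18−23.52)²/23.52 = 7.8847
df = 4
p-value (upper-tail) = 0.09590
→ bracket: 0.05<=p<0.10

p-value bracket: 0.05<=p<0.10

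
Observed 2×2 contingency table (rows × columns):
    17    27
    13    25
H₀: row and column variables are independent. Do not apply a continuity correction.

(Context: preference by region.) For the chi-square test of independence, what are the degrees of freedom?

degrees of freedom = 1

df = (r−1)(c−1) = (2−1)·(2−1) = 1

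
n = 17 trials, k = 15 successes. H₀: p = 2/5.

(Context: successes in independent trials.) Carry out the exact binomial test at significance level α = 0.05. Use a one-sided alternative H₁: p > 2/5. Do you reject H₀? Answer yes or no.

Exact binomial: n=17, k=15, p₀=2/5=0.4000
P(X≥15) from Σ C(n,i)·p₀^i·(1−p₀)^(n−i)
p-value (one-sided, H₁ greater) = 0.00006
At α=0.05: p < α → reject H₀

reject H₀: yes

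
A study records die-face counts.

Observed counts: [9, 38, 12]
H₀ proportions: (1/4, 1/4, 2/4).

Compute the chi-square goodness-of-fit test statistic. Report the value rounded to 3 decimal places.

n = 59; E_i = n·p_i = [14.75, 14.75, 29.50]
χ² = (9−14.75)²/14.75 + (38−14.75)²/14.75 + (12−29.50)²/29.50 = 49.2712
df = 2

test statistic = 49.271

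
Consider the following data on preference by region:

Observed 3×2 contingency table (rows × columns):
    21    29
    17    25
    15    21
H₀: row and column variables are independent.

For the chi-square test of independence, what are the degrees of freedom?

df = (r−1)(c−1) = (3−1)·(2−1) = 2

degrees of freedom = 2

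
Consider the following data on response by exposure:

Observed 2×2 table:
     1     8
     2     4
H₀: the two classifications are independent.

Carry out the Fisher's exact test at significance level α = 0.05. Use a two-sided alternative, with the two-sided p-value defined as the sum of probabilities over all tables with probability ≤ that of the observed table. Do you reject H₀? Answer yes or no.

Margins: r₁=9, r₂=6, c₁=3, c₂=12, n=15
p_obs = C(9,1)·C(6,2)/C(15,3); sum pmf over tables with pmf ≤ p_obs
p-value (two-sided) = 0.52527
At α=0.05: p ≥ α → fail to reject H₀

reject H₀: no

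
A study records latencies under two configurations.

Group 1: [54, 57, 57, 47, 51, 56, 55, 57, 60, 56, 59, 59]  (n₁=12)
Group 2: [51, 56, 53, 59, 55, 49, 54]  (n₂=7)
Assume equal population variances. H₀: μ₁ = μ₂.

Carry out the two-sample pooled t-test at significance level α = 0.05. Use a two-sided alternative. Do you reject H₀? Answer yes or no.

x̄₁=55.667, s₁=3.651, n₁=12
x̄₂=53.857, s₂=3.288, n₂=7
s_p² = [11·3.651² + 6·3.288²]/17 = 12.4426
SE = √(s_p²·(1/12+1/7)) = 1.6776
t = (55.667−53.857)/1.6776 = 1.0786
df = 17
p-value (two-sided) = 0.29582
At α=0.05: p ≥ α → fail to reject H₀

reject H₀: no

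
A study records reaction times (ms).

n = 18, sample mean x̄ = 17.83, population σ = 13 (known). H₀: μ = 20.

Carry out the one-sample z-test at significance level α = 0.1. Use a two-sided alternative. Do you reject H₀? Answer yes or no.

SE = σ/√n = 13/√18 = 3.0641
z = (x̄−μ₀)/SE = (17.83−20)/3.0641 = -0.7082
p-value (two-sided) = 0.47882
At α=0.1: p ≥ α → fail to reject H₀

reject H₀: no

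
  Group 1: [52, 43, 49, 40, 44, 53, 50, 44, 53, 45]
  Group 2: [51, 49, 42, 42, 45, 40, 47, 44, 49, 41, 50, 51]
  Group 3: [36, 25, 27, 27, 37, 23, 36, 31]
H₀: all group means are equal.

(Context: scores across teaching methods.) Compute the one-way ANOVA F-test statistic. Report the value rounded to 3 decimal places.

test statistic = 35.732

Group means [47.30, 45.92, 30.25], grand mean 42.200
SSB = Σnᵢ(x̄ᵢ−x̄)² = 1568.283; SSW = ΣΣ(x−x̄ᵢ)² = 592.517
MSB = 1568.283/2 = 784.1417; MSW = 592.517/27 = 21.9451
F = MSB/MSW = 35.7320
df = (2, 27)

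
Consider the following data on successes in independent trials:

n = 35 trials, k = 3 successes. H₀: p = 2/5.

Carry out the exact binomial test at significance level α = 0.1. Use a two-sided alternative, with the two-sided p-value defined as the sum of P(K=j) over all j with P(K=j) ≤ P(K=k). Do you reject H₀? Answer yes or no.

Exact binomial: n=35, k=3, p₀=2/5=0.4000
P(X=j) = C(n,j)·p₀^j·(1−p₀)^(n−j); p = Σ P(X=j) over j with P(X=j) ≤ P(X=3)
p-value (two-sided) = 0.00008
At α=0.1: p < α → reject H₀

reject H₀: yes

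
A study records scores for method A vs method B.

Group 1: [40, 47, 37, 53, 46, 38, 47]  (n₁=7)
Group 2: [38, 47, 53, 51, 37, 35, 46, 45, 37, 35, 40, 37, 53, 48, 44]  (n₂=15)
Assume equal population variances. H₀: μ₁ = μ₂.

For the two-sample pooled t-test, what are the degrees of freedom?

degrees of freedom = 20

df = n₁ + n₂ − 2 = 7 + 15 − 2 = 20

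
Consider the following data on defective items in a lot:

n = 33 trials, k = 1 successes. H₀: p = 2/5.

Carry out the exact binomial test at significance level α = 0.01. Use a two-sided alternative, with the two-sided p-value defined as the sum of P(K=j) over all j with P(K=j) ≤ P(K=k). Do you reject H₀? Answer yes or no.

reject H₀: yes

Exact binomial: n=33, k=1, p₀=2/5=0.4000
P(X=j) = C(n,j)·p₀^j·(1−p₀)^(n−j); p = Σ P(X=j) over j with P(X=j) ≤ P(X=1)
p-value (two-sided) = 0.00000
At α=0.01: p < α → reject H₀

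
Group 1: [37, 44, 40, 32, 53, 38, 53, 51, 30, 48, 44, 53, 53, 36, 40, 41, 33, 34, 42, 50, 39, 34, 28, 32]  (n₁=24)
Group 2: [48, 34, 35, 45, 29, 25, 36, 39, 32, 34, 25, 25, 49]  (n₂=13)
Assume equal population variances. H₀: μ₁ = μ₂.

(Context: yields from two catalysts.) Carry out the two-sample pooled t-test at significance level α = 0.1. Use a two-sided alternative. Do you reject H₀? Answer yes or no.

reject H₀: yes

x̄₁=41.042, s₁=8.062, n₁=24
x̄₂=35.077, s₂=8.311, n₂=13
s_p² = [23·8.062² + 12·8.311²]/35 = 66.3966
SE = √(s_p²·(1/24+1/13)) = 2.8061
t = (41.042−35.077)/2.8061 = 2.1257
df = 35
p-value (two-sided) = 0.04066
At α=0.1: p < α → reject H₀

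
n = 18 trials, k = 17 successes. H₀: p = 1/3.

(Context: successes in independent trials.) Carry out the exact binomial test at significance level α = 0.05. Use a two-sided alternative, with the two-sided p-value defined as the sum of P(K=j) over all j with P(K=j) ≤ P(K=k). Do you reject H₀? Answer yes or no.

Exact binomial: n=18, k=17, p₀=1/3=0.3333
P(X=j) = C(n,j)·p₀^j·(1−p₀)^(n−j); p = Σ P(X=j) over j with P(X=j) ≤ P(X=17)
p-value (two-sided) = 0.00000
At α=0.05: p < α → reject H₀

reject H₀: yes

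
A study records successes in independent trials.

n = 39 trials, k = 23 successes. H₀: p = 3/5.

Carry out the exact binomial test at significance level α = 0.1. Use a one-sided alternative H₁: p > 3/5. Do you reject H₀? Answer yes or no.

Exact binomial: n=39, k=23, p₀=3/5=0.6000
P(X≥23) from Σ C(n,i)·p₀^i·(1−p₀)^(n−i)
p-value (one-sided, H₁ greater) = 0.61930
At α=0.1: p ≥ α → fail to reject H₀

reject H₀: no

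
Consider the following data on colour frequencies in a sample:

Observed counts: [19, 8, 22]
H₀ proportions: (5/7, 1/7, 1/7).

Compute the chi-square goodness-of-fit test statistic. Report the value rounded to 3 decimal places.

test statistic = 39.600

n = 49; E_i = n·p_i = [35.00, 7.00, 7.00]
χ² = (19−35.00)²/35.00 + (8−7.00)²/7.00 + (22−7.00)²/7.00 = 39.6000
df = 2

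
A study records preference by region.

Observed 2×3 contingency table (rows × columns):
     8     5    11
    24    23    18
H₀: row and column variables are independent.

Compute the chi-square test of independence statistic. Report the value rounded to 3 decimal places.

Row totals [24, 65], col totals [32, 28, 29], n=89
χ² = (8−8.63)²/8.63 + (5−7.55)²/7.55 + (11−7.82)²/7.82 + (24−23.37)²/23.37 + (23−20.45)²/20.45 + (18−21.18)²/21.18 = 3.0128
df = 2

test statistic = 3.013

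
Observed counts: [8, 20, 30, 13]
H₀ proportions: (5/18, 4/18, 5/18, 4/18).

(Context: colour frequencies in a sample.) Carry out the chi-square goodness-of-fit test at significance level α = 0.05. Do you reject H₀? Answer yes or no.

reject H₀: yes

n = 71; E_i = n·p_i = [19.72, 15.78, 19.72, 15.78]
χ² = (8−19.72)²/19.72 + (20−15.78)²/15.78 + (30−19.72)²/19.72 + (13−15.78)²/15.78 = 13.9423
df = 3
p-value (upper-tail) = 0.00298
At α=0.05: p < α → reject H₀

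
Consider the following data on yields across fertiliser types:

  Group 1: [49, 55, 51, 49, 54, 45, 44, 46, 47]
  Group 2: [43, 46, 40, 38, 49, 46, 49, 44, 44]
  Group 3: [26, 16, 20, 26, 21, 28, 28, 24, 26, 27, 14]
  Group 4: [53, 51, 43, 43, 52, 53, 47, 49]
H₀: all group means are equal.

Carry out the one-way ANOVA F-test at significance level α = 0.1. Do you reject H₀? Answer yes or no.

reject H₀: yes

Group means [48.89, 44.33, 23.27, 48.88], grand mean 40.162
SSB = Σnᵢ(x̄ᵢ−x̄)² = 4587.081; SSW = ΣΣ(x−x̄ᵢ)² = 585.946
MSB = 4587.081/3 = 1529.0271; MSW = 585.946/33 = 17.7559
F = MSB/MSW = 86.1136
df = (3, 33)
p-value (upper-tail) = 0.00000
At α=0.1: p < α → reject H₀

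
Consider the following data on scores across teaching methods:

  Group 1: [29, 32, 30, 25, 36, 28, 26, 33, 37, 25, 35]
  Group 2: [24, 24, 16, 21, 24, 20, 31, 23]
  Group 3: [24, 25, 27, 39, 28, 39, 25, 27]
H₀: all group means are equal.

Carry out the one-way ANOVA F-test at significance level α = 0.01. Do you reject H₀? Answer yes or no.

reject H₀: yes

Group means [30.55, 22.88, 29.25], grand mean 27.889
SSB = Σnᵢ(x̄ᵢ−x̄)² = 293.564; SSW = ΣΣ(x−x̄ᵢ)² = 585.102
MSB = 293.564/2 = 146.7822; MSW = 585.102/24 = 24.3793
F = MSB/MSW = 6.0208
df = (2, 24)
p-value (upper-tail) = 0.00760
At α=0.01: p < α → reject H₀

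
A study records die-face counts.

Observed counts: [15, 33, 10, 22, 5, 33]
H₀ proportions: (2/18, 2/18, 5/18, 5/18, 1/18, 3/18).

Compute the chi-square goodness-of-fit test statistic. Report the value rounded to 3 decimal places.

test statistic = 59.224

n = 118; E_i = n·p_i = [13.11, 13.11, 32.78, 32.78, 6.56, 19.67]
χ² = (15−13.11)²/13.11 + (33−13.11)²/13.11 + (10−32.78)²/32.78 + (22−32.78)²/32.78 + (5−6.56)²/6.56 + (33−19.67)²/19.67 = 59.2237
df = 5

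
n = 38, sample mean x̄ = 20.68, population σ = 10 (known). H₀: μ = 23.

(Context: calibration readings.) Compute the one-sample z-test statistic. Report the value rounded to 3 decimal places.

test statistic = -1.430

SE = σ/√n = 10/√38 = 1.6222
z = (x̄−μ₀)/SE = (20.68−23)/1.6222 = -1.4301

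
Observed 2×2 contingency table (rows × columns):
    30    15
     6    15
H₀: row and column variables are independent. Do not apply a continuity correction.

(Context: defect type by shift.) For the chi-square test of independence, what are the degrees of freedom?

degrees of freedom = 1

df = (r−1)(c−1) = (2−1)·(2−1) = 1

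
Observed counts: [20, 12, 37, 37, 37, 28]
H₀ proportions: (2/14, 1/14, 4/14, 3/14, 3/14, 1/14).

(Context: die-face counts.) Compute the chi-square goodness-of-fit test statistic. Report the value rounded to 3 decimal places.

test statistic = 24.093

n = 171; E_i = n·p_i = [24.43, 12.21, 48.86, 36.64, 36.64, 12.21]
χ² = (20−24.43)²/24.43 + (12−12.21)²/12.21 + (37−48.86)²/48.86 + (37−36.64)²/36.64 + (37−36.64)²/36.64 + (28−12.21)²/12.21 = 24.0926
df = 5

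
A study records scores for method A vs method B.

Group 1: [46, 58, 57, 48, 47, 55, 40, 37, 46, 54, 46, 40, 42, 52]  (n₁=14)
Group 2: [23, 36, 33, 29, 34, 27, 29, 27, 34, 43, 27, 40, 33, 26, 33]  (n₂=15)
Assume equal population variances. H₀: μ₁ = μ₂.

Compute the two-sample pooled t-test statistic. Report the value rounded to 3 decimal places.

test statistic = 7.131

x̄₁=47.714, s₁=6.673, n₁=14
x̄₂=31.600, s₂=5.475, n₂=15
s_p² = [13·6.673² + 14·5.475²]/27 = 36.9799
SE = √(s_p²·(1/14+1/15)) = 2.2598
t = (47.714−31.600)/2.2598 = 7.1308
df = 27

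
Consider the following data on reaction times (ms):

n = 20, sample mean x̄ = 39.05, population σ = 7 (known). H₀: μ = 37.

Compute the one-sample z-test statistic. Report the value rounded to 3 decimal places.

test statistic = 1.310

SE = σ/√n = 7/√20 = 1.5652
z = (x̄−μ₀)/SE = (39.05−37)/1.5652 = 1.3097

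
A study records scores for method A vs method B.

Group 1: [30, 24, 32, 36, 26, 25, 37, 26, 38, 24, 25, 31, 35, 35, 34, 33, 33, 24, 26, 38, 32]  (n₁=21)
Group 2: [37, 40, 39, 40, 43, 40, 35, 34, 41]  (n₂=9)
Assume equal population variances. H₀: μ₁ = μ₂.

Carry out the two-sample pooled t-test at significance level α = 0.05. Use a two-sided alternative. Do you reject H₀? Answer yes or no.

reject H₀: yes

x̄₁=30.667, s₁=5.013, n₁=21
x̄₂=38.778, s₂=2.906, n₂=9
s_p² = [20·5.013² + 8·2.906²]/28 = 20.3651
SE = √(s_p²·(1/21+1/9)) = 1.7979
t = (30.667−38.778)/1.7979 = -4.5114
df = 28
p-value (two-sided) = 0.00011
At α=0.05: p < α → reject H₀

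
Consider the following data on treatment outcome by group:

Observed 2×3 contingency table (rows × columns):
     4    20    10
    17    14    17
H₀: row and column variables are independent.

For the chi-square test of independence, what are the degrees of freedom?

df = (r−1)(c−1) = (2−1)·(3−1) = 2

degrees of freedom = 2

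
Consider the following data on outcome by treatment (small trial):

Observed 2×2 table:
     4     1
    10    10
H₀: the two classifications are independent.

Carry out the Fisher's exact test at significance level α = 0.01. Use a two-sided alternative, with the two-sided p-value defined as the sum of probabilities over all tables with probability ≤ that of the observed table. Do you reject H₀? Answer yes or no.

reject H₀: no

Margins: r₁=5, r₂=20, c₁=14, c₂=11, n=25
p_obs = C(5,4)·C(20,10)/C(25,14); sum pmf over tables with pmf ≤ p_obs
p-value (two-sided) = 0.34058
At α=0.01: p ≥ α → fail to reject H₀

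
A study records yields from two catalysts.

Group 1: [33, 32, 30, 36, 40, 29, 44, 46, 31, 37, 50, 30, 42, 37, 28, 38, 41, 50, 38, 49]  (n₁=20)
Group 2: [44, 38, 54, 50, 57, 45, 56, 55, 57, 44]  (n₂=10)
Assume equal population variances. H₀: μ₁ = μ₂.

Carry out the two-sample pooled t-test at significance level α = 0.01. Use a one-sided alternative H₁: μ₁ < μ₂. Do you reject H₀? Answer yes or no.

reject H₀: yes

x̄₁=38.050, s₁=7.119, n₁=20
x̄₂=50.000, s₂=6.799, n₂=10
s_p² = [19·7.119² + 9·6.799²]/28 = 49.2482
SE = √(s_p²·(1/20+1/10)) = 2.7179
t = (38.050−50.000)/2.7179 = -4.3967
df = 28
p-value (one-sided, H₁ less) = 0.00007
At α=0.01: p < α → reject H₀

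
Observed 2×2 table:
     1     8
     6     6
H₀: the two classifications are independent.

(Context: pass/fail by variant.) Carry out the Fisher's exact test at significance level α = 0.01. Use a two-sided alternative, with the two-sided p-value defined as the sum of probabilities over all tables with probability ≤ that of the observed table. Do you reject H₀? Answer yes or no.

reject H₀: no

Margins: r₁=9, r₂=12, c₁=7, c₂=14, n=21
p_obs = C(9,1)·C(12,6)/C(21,7); sum pmf over tables with pmf ≤ p_obs
p-value (two-sided) = 0.15882
At α=0.01: p ≥ α → fail to reject H₀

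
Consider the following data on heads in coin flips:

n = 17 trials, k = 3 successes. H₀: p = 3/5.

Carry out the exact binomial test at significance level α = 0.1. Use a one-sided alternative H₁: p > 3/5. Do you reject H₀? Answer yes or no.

Exact binomial: n=17, k=3, p₀=3/5=0.6000
P(X≥3) from Σ C(n,i)·p₀^i·(1−p₀)^(n−i)
p-value (one-sided, H₁ greater) = 0.99994
At α=0.1: p ≥ α → fail to reject H₀

reject H₀: no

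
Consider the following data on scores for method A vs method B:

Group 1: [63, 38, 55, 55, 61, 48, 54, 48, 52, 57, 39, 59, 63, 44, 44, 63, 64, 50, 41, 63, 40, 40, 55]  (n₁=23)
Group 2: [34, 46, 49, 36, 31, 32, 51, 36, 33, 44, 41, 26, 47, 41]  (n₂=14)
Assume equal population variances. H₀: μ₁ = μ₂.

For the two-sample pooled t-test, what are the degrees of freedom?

degrees of freedom = 35

df = n₁ + n₂ − 2 = 23 + 14 − 2 = 35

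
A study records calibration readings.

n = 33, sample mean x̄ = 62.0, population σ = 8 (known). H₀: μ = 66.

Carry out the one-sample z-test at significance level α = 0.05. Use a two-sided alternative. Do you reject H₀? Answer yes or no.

reject H₀: yes

SE = σ/√n = 8/√33 = 1.3926
z = (x̄−μ₀)/SE = (62.0−66)/1.3926 = -2.8723
p-value (two-sided) = 0.00408
At α=0.05: p < α → reject H₀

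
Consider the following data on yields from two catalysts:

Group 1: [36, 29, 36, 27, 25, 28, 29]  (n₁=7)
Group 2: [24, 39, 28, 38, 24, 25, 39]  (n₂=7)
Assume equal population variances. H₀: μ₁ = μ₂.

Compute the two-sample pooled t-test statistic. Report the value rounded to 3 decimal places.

test statistic = -0.312

x̄₁=30.000, s₁=4.320, n₁=7
x̄₂=31.000, s₂=7.303, n₂=7
s_p² = [6·4.320² + 6·7.303²]/12 = 36.0000
SE = √(s_p²·(1/7+1/7)) = 3.2071
t = (30.000−31.000)/3.2071 = -0.3118
df = 12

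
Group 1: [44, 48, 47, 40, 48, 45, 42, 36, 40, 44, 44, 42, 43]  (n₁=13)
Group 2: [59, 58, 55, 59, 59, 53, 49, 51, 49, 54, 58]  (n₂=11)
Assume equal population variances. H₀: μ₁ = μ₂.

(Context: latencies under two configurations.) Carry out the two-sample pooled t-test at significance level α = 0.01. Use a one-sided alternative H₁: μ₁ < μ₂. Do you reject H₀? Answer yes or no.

x̄₁=43.308, s₁=3.425, n₁=13
x̄₂=54.909, s₂=3.986, n₂=11
s_p² = [12·3.425² + 10·3.986²]/22 = 13.6217
SE = √(s_p²·(1/13+1/11)) = 1.5120
t = (43.308−54.909)/1.5120 = -7.6728
df = 22
p-value (one-sided, H₁ less) = 0.00000
At α=0.01: p < α → reject H₀

reject H₀: yes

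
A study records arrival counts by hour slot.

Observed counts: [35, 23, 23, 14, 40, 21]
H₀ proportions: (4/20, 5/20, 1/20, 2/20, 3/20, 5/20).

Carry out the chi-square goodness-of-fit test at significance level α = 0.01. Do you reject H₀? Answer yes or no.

n = 156; E_i = n·p_i = [31.20, 39.00, 7.80, 15.60, 23.40, 39.00]
χ² = (35−31.20)²/31.20 + (23−39.00)²/39.00 + (23−7.80)²/7.80 + (14−15.60)²/15.60 + (40−23.40)²/23.40 + (21−39.00)²/39.00 = 56.8953
df = 5
p-value (upper-tail) = 0.00000
At α=0.01: p < α → reject H₀

reject H₀: yes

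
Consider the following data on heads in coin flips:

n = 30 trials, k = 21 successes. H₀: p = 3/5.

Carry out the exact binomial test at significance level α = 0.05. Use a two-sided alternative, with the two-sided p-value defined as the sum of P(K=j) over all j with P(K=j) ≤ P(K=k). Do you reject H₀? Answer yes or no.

Exact binomial: n=30, k=21, p₀=3/5=0.6000
P(X=j) = C(n,j)·p₀^j·(1−p₀)^(n−j); p = Σ P(X=j) over j with P(X=j) ≤ P(X=21)
p-value (two-sided) = 0.35166
At α=0.05: p ≥ α → fail to reject H₀

reject H₀: no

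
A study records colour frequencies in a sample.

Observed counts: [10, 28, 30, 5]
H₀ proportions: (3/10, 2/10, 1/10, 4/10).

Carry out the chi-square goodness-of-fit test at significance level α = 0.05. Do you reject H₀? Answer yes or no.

reject H₀: yes

n = 73; E_i = n·p_i = [21.90, 14.60, 7.30, 29.20]
χ² = (10−21.90)²/21.90 + (28−14.60)²/14.60 + (30−7.30)²/7.30 + (5−29.20)²/29.20 = 109.4087
df = 3
p-value (upper-tail) = 0.00000
At α=0.05: p < α → reject H₀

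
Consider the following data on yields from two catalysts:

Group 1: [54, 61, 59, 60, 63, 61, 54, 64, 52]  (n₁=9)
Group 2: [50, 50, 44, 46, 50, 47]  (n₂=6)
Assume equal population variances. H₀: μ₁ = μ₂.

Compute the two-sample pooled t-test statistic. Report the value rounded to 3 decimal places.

test statistic = 5.511

x̄₁=58.667, s₁=4.301, n₁=9
x̄₂=47.833, s₂=2.563, n₂=6
s_p² = [8·4.301² + 5·2.563²]/13 = 13.9103
SE = √(s_p²·(1/9+1/6)) = 1.9657
t = (58.667−47.833)/1.9657 = 5.5112
df = 13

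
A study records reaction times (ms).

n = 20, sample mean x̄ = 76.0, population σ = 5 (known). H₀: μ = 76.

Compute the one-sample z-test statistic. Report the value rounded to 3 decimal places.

SE = σ/√n = 5/√20 = 1.1180
z = (x̄−μ₀)/SE = (76.0−76)/1.1180 = 0.0000

test statistic = 0.000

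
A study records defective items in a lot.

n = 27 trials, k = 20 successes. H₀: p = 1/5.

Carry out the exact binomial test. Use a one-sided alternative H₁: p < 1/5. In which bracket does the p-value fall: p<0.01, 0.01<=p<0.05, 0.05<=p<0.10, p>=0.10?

p-value bracket: p>=0.10

Exact binomial: n=27, k=20, p₀=1/5=0.2000
P(X≤20) from Σ C(n,i)·p₀^i·(1−p₀)^(n−i)
p-value (one-sided, H₁ less) = 1.00000
→ bracket: p>=0.10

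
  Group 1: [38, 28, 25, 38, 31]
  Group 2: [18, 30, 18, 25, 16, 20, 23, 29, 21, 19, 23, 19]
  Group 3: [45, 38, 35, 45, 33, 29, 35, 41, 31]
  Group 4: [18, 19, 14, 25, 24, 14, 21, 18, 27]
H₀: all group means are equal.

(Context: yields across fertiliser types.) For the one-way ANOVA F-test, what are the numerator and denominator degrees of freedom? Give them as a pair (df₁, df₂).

k = 4 groups, N = 35 total
df = (k−1, N−k) = (4−1, 35−4) = (3, 31)

degrees of freedom = [3, 31]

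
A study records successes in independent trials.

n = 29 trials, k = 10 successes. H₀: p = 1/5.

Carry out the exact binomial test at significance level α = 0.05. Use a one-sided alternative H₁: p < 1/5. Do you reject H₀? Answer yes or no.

reject H₀: no

Exact binomial: n=29, k=10, p₀=1/5=0.2000
P(X≤10) from Σ C(n,i)·p₀^i·(1−p₀)^(n−i)
p-value (one-sided, H₁ less) = 0.98030
At α=0.05: p ≥ α → fail to reject H₀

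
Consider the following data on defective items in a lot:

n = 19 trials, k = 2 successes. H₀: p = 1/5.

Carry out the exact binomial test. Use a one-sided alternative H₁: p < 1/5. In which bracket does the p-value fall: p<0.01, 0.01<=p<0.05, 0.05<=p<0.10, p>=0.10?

Exact binomial: n=19, k=2, p₀=1/5=0.2000
P(X≤2) from Σ C(n,i)·p₀^i·(1−p₀)^(n−i)
p-value (one-sided, H₁ less) = 0.23689
→ bracket: p>=0.10

p-value bracket: p>=0.10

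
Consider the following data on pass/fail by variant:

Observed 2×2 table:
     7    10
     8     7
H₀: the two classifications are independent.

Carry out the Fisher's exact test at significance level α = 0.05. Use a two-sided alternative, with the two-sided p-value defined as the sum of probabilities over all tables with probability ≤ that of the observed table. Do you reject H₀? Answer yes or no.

Margins: r₁=17, r₂=15, c₁=15, c₂=17, n=32
p_obs = C(17,7)·C(15,8)/C(32,15); sum pmf over tables with pmf ≤ p_obs
p-value (two-sided) = 0.72348
At α=0.05: p ≥ α → fail to reject H₀

reject H₀: no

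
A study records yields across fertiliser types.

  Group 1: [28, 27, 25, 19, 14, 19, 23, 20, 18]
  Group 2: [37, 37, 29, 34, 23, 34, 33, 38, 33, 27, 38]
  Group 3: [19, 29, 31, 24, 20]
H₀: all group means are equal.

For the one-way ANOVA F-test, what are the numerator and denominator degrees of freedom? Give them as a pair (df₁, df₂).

degrees of freedom = [2, 22]

k = 3 groups, N = 25 total
df = (k−1, N−k) = (3−1, 25−3) = (2, 22)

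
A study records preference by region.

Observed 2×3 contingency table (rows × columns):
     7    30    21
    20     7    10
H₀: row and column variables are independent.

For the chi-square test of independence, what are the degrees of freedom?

df = (r−1)(c−1) = (2−1)·(3−1) = 2

degrees of freedom = 2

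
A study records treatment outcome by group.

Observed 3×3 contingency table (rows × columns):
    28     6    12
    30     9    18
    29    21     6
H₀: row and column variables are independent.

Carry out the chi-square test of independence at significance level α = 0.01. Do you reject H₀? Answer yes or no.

Row totals [46, 57, 56], col totals [87, 36, 36], n=159
χ² = (28−25.17)²/25.17 + (6−10.42)²/10.42 + (12−10.42)²/10.42 + (30−31.19)²/31.19 + (9−12.91)²/12.91 + (18−12.91)²/12.91 + (29−30.64)²/30.64 + (21−12.68)²/12.68 + (6−12.68)²/12.68 = 14.7362
df = 4
p-value (upper-tail) = 0.00528
At α=0.01: p < α → reject H₀

reject H₀: yes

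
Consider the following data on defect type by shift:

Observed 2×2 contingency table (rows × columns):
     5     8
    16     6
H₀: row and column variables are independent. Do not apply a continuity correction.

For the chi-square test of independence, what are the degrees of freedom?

degrees of freedom = 1

df = (r−1)(c−1) = (2−1)·(2−1) = 1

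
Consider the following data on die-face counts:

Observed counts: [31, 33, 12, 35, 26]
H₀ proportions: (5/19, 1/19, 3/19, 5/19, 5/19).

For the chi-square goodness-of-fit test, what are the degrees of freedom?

degrees of freedom = 4

df = k − 1 = 5 − 1 = 4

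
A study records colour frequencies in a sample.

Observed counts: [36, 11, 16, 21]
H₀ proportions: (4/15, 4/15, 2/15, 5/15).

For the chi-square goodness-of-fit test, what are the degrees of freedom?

df = k − 1 = 4 − 1 = 3

degrees of freedom = 3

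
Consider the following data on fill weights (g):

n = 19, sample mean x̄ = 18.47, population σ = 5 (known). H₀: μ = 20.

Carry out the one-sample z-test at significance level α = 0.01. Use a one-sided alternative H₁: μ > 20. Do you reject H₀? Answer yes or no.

SE = σ/√n = 5/√19 = 1.1471
z = (x̄−μ₀)/SE = (18.47−20)/1.1471 = -1.3338
p-value (one-sided, H₁ greater) = 0.90887
At α=0.01: p ≥ α → fail to reject H₀

reject H₀: no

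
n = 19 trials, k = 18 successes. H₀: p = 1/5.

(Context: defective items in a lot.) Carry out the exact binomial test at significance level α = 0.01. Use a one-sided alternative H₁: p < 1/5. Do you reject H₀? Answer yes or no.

Exact binomial: n=19, k=18, p₀=1/5=0.2000
P(X≤18) from Σ C(n,i)·p₀^i·(1−p₀)^(n−i)
p-value (one-sided, H₁ less) = 1.00000
At α=0.01: p ≥ α → fail to reject H₀

reject H₀: no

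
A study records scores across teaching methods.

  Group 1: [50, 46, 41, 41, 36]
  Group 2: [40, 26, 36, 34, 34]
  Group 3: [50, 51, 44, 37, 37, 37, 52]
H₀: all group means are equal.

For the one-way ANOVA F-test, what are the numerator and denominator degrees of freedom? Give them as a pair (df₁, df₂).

k = 3 groups, N = 17 total
df = (k−1, N−k) = (3−1, 17−3) = (2, 14)

degrees of freedom = [2, 14]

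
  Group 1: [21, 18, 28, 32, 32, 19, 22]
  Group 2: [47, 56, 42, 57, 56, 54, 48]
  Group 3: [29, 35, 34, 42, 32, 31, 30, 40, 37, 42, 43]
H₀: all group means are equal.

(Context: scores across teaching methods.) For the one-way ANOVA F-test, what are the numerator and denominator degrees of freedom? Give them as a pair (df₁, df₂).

degrees of freedom = [2, 22]

k = 3 groups, N = 25 total
df = (k−1, N−k) = (3−1, 25−3) = (2, 22)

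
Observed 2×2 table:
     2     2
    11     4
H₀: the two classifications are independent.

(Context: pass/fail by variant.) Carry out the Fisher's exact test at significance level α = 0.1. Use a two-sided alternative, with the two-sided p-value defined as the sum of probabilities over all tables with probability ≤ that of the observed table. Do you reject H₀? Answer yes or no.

Margins: r₁=4, r₂=15, c₁=13, c₂=6, n=19
p_obs = C(4,2)·C(15,11)/C(19,13); sum pmf over tables with pmf ≤ p_obs
p-value (two-sided) = 0.55728
At α=0.1: p ≥ α → fail to reject H₀

reject H₀: no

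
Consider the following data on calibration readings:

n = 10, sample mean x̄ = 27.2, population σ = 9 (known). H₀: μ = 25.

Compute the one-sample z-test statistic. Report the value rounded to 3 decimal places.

test statistic = 0.773

SE = σ/√n = 9/√10 = 2.8460
z = (x̄−μ₀)/SE = (27.2−25)/2.8460 = 0.7730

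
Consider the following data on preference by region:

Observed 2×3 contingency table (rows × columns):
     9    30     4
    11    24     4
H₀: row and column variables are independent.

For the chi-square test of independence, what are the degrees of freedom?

degrees of freedom = 2

df = (r−1)(c−1) = (2−1)·(3−1) = 2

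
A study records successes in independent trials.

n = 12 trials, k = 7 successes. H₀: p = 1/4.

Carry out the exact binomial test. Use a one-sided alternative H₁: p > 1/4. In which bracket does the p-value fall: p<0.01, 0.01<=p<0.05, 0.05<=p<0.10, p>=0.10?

p-value bracket: 0.01<=p<0.05

Exact binomial: n=12, k=7, p₀=1/4=0.2500
P(X≥7) from Σ C(n,i)·p₀^i·(1−p₀)^(n−i)
p-value (one-sided, H₁ greater) = 0.01425
→ bracket: 0.01<=p<0.05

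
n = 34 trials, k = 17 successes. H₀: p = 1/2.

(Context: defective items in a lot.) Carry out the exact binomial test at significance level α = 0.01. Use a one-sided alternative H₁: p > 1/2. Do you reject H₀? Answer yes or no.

Exact binomial: n=34, k=17, p₀=1/2=0.5000
P(X≥17) from Σ C(n,i)·p₀^i·(1−p₀)^(n−i)
p-value (one-sided, H₁ greater) = 0.56792
At α=0.01: p ≥ α → fail to reject H₀

reject H₀: no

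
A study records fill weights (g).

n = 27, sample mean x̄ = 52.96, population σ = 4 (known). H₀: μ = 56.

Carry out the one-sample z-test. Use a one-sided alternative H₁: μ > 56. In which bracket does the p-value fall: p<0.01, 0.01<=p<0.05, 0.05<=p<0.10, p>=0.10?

SE = σ/√n = 4/√27 = 0.7698
z = (x̄−μ₀)/SE = (52.96−56)/0.7698 = -3.9491
p-value (one-sided, H₁ greater) = 0.99996
→ bracket: p>=0.10

p-value bracket: p>=0.10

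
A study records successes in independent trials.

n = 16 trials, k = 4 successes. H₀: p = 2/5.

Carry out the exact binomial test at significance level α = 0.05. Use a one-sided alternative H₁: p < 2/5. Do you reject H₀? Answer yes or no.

Exact binomial: n=16, k=4, p₀=2/5=0.4000
P(X≤4) from Σ C(n,i)·p₀^i·(1−p₀)^(n−i)
p-value (one-sided, H₁ less) = 0.16657
At α=0.05: p ≥ α → fail to reject H₀

reject H₀: no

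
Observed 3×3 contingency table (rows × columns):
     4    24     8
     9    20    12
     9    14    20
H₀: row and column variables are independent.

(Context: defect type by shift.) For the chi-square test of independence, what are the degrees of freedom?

df = (r−1)(c−1) = (3−1)·(3−1) = 4

degrees of freedom = 4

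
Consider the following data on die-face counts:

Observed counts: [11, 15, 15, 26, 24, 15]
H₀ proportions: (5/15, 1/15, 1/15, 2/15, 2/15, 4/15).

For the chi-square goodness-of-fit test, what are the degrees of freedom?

df = k − 1 = 6 − 1 = 5

degrees of freedom = 5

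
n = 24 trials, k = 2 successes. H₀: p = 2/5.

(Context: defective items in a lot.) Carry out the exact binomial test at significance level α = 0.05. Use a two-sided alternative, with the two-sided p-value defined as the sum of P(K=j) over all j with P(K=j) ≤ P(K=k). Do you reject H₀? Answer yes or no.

reject H₀: yes

Exact binomial: n=24, k=2, p₀=2/5=0.4000
P(X=j) = C(n,j)·p₀^j·(1−p₀)^(n−j); p = Σ P(X=j) over j with P(X=j) ≤ P(X=2)
p-value (two-sided) = 0.00120
At α=0.05: p < α → reject H₀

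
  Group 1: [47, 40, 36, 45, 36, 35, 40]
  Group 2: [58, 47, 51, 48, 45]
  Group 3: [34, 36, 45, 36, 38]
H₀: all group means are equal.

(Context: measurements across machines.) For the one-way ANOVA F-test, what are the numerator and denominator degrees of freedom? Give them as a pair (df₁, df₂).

k = 3 groups, N = 17 total
df = (k−1, N−k) = (3−1, 17−3) = (2, 14)

degrees of freedom = [2, 14]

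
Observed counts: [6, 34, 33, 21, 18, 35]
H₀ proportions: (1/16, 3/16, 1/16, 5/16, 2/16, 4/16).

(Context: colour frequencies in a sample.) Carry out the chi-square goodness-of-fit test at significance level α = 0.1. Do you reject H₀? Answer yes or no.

reject H₀: yes

n = 147; E_i = n·p_i = [9.19, 27.56, 9.19, 45.94, 18.38, 36.75]
χ² = (6−9.19)²/9.19 + (34−27.56)²/27.56 + (33−9.19)²/9.19 + (21−45.94)²/45.94 + (18−18.38)²/18.38 + (35−36.75)²/36.75 = 77.9560
df = 5
p-value (upper-tail) = 0.00000
At α=0.1: p < α → reject H₀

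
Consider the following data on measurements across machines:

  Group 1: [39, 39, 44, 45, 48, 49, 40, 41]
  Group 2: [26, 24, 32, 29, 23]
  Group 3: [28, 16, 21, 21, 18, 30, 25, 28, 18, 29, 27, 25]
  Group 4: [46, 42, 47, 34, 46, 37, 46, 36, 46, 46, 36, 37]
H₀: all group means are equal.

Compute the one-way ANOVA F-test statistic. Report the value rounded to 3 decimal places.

Group means [43.12, 26.80, 23.83, 41.58], grand mean 34.162
SSB = Σnᵢ(x̄ᵢ−x̄)² = 2854.769; SSW = ΣΣ(x−x̄ᵢ)² = 712.258
MSB = 2854.769/3 = 951.5896; MSW = 712.258/33 = 21.5836
F = MSB/MSW = 44.0886
df = (3, 33)

test statistic = 44.089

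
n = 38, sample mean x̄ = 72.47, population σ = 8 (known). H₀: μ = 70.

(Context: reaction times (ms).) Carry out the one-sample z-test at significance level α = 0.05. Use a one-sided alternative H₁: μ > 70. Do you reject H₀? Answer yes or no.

SE = σ/√n = 8/√38 = 1.2978
z = (x̄−μ₀)/SE = (72.47−70)/1.2978 = 1.9033
p-value (one-sided, H₁ greater) = 0.02850
At α=0.05: p < α → reject H₀

reject H₀: yes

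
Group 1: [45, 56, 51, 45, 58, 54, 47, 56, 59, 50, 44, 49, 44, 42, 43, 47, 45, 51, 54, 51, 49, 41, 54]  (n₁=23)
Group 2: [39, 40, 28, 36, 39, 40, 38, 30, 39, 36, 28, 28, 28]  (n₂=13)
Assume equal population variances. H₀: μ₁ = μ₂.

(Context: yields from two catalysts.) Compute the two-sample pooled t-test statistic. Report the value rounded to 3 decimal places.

x̄₁=49.348, s₁=5.305, n₁=23
x̄₂=34.538, s₂=5.222, n₂=13
s_p² = [22·5.305² + 12·5.222²]/34 = 27.8367
SE = √(s_p²·(1/23+1/13)) = 1.8307
t = (49.348−34.538)/1.8307 = 8.0893
df = 34

test statistic = 8.089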